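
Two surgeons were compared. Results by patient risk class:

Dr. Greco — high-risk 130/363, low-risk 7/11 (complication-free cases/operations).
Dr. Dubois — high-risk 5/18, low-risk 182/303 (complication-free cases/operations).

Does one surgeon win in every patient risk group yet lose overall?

Yes

High-risk: Dr. Greco 130/363 = 35.8%, Dr. Dubois 5/18 = 27.8% → Dr. Greco
Low-risk: Dr. Greco 7/11 = 63.6%, Dr. Dubois 182/303 = 60.1% → Dr. Greco
Overall: Dr. Greco 137/374 = 36.6%, Dr. Dubois 187/321 = 58.3% → Dr. Dubois
Dr. Greco wins each patient risk group but Dr. Dubois wins overall — the comparison reverses. Dr. Greco's operations skew toward high-risk, which has a lower base rate.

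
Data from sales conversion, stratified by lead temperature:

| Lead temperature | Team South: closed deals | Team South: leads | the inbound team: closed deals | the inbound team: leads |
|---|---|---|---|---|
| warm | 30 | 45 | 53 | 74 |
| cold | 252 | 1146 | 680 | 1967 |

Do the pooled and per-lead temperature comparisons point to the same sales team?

Warm: Team South 30/45 = 66.7%, the inbound team 53/74 = 71.6% → the inbound team
Cold: Team South 252/1146 = 22.0%, the inbound team 680/1967 = 34.6% → the inbound team
Overall: Team South 282/1191 = 23.7%, the inbound team 733/2041 = 35.9% → the inbound team
The inbound team wins overall and in every lead group — no reversal.

Yes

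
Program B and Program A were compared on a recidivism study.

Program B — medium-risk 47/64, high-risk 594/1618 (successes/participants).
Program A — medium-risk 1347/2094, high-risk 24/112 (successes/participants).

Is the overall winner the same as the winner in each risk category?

Medium-risk: Program B 47/64 = 73.4%, Program A 1347/2094 = 64.3% → Program B
High-risk: Program B 594/1618 = 36.7%, Program A 24/112 = 21.4% → Program B
Overall: Program B 641/1682 = 38.1%, Program A 1371/2206 = 62.1% → Program A
Program B wins each risk group but Program A wins overall — the comparison reverses. Program B's participants skew toward high-risk, which has a lower base rate.

No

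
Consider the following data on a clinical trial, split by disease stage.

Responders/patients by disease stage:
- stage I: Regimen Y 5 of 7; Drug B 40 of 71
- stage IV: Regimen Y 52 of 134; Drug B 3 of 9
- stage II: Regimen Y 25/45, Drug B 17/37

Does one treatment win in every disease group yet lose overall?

Yes

Stage I: Regimen Y 5/7 = 71.4%, Drug B 40/71 = 56.3% → Regimen Y
Stage IV: Regimen Y 52/134 = 38.8%, Drug B 3/9 = 33.3% → Regimen Y
Stage II: Regimen Y 25/45 = 55.6%, Drug B 17/37 = 45.9% → Regimen Y
Overall: Regimen Y 82/186 = 44.1%, Drug B 60/117 = 51.3% → Drug B
Regimen Y wins each disease group but Drug B wins overall — the comparison reverses. Regimen Y's patients skew toward stage IV, which has a lower base rate.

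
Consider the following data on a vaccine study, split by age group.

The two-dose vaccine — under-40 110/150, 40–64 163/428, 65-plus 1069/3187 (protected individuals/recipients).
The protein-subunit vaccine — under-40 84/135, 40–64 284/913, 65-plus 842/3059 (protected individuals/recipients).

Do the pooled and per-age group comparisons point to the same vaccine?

Under-40: the two-dose vaccine 110/150 = 73.3%, the protein-subunit vaccine 84/135 = 62.2% → the two-dose vaccine
40–64: the two-dose vaccine 163/428 = 38.1%, the protein-subunit vaccine 284/913 = 31.1% → the two-dose vaccine
65-plus: the two-dose vaccine 1069/3187 = 33.5%, the protein-subunit vaccine 842/3059 = 27.5% → the two-dose vaccine
Overall: the two-dose vaccine 1342/3765 = 35.6%, the protein-subunit vaccine 1210/4107 = 29.5% → the two-dose vaccine
The two-dose vaccine wins overall and in every age group — no reversal.

Yes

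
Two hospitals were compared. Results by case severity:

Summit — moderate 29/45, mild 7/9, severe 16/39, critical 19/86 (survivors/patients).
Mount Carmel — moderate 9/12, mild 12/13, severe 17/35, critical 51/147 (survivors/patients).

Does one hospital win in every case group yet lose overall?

No

Moderate: Summit 29/45 = 64.4%, Mount Carmel 9/12 = 75.0% → Mount Carmel
Mild: Summit 7/9 = 77.8%, Mount Carmel 12/13 = 92.3% → Mount Carmel
Severe: Summit 16/39 = 41.0%, Mount Carmel 17/35 = 48.6% → Mount Carmel
Critical: Summit 19/86 = 22.1%, Mount Carmel 51/147 = 34.7% → Mount Carmel
Overall: Summit 71/179 = 39.7%, Mount Carmel 89/207 = 43.0% → Mount Carmel
Mount Carmel wins overall and in every case group — no reversal.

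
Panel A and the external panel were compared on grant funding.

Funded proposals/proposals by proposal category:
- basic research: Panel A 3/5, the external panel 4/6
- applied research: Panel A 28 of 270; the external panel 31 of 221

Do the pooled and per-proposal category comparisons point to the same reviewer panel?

Yes

Basic research: Panel A 3/5 = 60.0%, the external panel 4/6 = 66.7% → the external panel
Applied research: Panel A 28/270 = 10.4%, the external panel 31/221 = 14.0% → the external panel
Overall: Panel A 31/275 = 11.3%, the external panel 35/227 = 15.4% → the external panel
The external panel wins overall and in every proposal group — no reversal.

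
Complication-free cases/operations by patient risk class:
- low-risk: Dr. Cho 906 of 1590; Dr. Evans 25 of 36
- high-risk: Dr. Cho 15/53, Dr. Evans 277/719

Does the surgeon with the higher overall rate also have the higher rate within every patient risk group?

No

Low-risk: Dr. Cho 906/1590 = 57.0%, Dr. Evans 25/36 = 69.4% → Dr. Evans
High-risk: Dr. Cho 15/53 = 28.3%, Dr. Evans 277/719 = 38.5% → Dr. Evans
Overall: Dr. Cho 921/1643 = 56.1%, Dr. Evans 302/755 = 40.0% → Dr. Cho
Dr. Evans wins each patient risk group but Dr. Cho wins overall — the comparison reverses. Dr. Evans's operations skew toward high-risk, which has a lower base rate.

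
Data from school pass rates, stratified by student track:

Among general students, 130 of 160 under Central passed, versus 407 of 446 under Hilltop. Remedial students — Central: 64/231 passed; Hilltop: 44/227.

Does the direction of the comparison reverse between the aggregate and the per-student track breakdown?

No

General: Central 130/160 = 81.2%, Hilltop 407/446 = 91.3% → Hilltop
Remedial: Central 64/231 = 27.7%, Hilltop 44/227 = 19.4% → Central
Overall: Central 194/391 = 49.6%, Hilltop 451/673 = 67.0% → Hilltop
Neither sweeps: Central wins 1 of 2 groups, Hilltop wins 1. Hilltop wins overall but not every group — no Simpson reversal.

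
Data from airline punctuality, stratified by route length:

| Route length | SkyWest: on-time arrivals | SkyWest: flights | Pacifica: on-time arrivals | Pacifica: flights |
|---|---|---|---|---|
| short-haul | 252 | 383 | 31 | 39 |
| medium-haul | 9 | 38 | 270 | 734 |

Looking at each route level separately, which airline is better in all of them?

Pacifica

Short-haul: SkyWest 252/383 = 65.8%, Pacifica 31/39 = 79.5% → Pacifica
Medium-haul: SkyWest 9/38 = 23.7%, Pacifica 270/734 = 36.8% → Pacifica
Pacifica has the higher rate in both groups.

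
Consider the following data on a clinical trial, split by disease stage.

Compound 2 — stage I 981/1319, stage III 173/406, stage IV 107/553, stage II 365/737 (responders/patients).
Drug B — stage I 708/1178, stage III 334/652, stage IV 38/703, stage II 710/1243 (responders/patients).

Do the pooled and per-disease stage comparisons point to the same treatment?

Stage I: Compound 2 981/1319 = 74.4%, Drug B 708/1178 = 60.1% → Compound 2
Stage III: Compound 2 173/406 = 42.6%, Drug B 334/652 = 51.2% → Drug B
Stage IV: Compound 2 107/553 = 19.3%, Drug B 38/703 = 5.4% → Compound 2
Stage II: Compound 2 365/737 = 49.5%, Drug B 710/1243 = 57.1% → Drug B
Overall: Compound 2 1626/3015 = 53.9%, Drug B 1790/3776 = 47.4% → Compound 2
Neither sweeps: Compound 2 wins 2 of 4 groups, Drug B wins 2. Compound 2 wins overall but not every group — no Simpson reversal.

No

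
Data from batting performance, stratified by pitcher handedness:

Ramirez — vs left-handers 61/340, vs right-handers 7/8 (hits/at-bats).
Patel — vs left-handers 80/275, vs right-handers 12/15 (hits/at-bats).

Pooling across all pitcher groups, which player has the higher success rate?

Vs left-handers: Ramirez 61/340 = 17.9%, Patel 80/275 = 29.1% → Patel
Vs right-handers: Ramirez 7/8 = 87.5%, Patel 12/15 = 80.0% → Ramirez
Overall: Ramirez 68/348 = 19.5%, Patel 92/290 = 31.7% → Patel
(Neither sweeps every pitcher group, but Patel has the higher pooled rate.)

Patel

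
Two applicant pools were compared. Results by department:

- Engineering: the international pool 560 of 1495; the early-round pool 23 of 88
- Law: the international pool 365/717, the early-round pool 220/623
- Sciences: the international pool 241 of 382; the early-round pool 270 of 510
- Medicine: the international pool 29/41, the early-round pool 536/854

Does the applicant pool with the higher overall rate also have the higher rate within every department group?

No

Engineering: the international pool 560/1495 = 37.5%, the early-round pool 23/88 = 26.1% → the international pool
Law: the international pool 365/717 = 50.9%, the early-round pool 220/623 = 35.3% → the international pool
Sciences: the international pool 241/382 = 63.1%, the early-round pool 270/510 = 52.9% → the international pool
Medicine: the international pool 29/41 = 70.7%, the early-round pool 536/854 = 62.8% → the international pool
Overall: the international pool 1195/2635 = 45.4%, the early-round pool 1049/2075 = 50.6% → the early-round pool
The international pool wins each department group but the early-round pool wins overall — the comparison reverses. The international pool's applicants skew toward Engineering, which has a lower base rate.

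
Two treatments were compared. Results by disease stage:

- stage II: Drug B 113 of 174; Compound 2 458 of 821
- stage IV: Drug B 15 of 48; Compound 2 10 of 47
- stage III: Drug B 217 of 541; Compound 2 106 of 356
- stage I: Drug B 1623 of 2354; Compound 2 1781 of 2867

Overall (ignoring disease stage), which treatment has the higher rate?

Stage II: Drug B 113/174 = 64.9%, Compound 2 458/821 = 55.8% → Drug B
Stage IV: Drug B 15/48 = 31.2%, Compound 2 10/47 = 21.3% → Drug B
Stage III: Drug B 217/541 = 40.1%, Compound 2 106/356 = 29.8% → Drug B
Stage I: Drug B 1623/2354 = 68.9%, Compound 2 1781/2867 = 62.1% → Drug B
Overall: Drug B 1968/3117 = 63.1%, Compound 2 2355/4091 = 57.6% → Drug B

Drug B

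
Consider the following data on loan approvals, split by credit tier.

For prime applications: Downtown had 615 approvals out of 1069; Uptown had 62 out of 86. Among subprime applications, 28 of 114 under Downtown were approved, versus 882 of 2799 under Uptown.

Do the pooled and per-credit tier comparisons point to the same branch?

Prime: Downtown 615/1069 = 57.5%, Uptown 62/86 = 72.1% → Uptown
Subprime: Downtown 28/114 = 24.6%, Uptown 882/2799 = 31.5% → Uptown
Overall: Downtown 643/1183 = 54.4%, Uptown 944/2885 = 32.7% → Downtown
Uptown wins each credit group but Downtown wins overall — the comparison reverses. Uptown's applications skew toward subprime, which has a lower base rate.

No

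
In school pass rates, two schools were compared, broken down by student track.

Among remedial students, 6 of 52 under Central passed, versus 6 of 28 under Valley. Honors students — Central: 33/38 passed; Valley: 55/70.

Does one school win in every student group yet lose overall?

Remedial: Central 6/52 = 11.5%, Valley 6/28 = 21.4% → Valley
Honors: Central 33/38 = 86.8%, Valley 55/70 = 78.6% → Central
Overall: Central 39/90 = 43.3%, Valley 61/98 = 62.2% → Valley
Neither sweeps: Central wins 1 of 2 groups, Valley wins 1. Valley wins overall but not every group — no Simpson reversal.

No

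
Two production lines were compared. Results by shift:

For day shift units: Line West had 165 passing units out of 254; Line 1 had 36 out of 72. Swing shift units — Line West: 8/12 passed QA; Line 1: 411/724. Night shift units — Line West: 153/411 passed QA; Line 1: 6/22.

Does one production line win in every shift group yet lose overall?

Day shift: Line West 165/254 = 65.0%, Line 1 36/72 = 50.0% → Line West
Swing shift: Line West 8/12 = 66.7%, Line 1 411/724 = 56.8% → Line West
Night shift: Line West 153/411 = 37.2%, Line 1 6/22 = 27.3% → Line West
Overall: Line West 326/677 = 48.2%, Line 1 453/818 = 55.4% → Line 1
Line West wins each shift group but Line 1 wins overall — the comparison reverses. Line West's units skew toward night shift, which has a lower base rate.

Yes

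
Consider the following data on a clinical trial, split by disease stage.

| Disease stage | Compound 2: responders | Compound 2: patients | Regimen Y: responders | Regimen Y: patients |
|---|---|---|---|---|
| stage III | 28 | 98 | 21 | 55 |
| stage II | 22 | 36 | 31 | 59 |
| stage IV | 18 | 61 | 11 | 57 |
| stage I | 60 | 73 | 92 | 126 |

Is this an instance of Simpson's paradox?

No

Stage III: Compound 2 28/98 = 28.6%, Regimen Y 21/55 = 38.2% → Regimen Y
Stage II: Compound 2 22/36 = 61.1%, Regimen Y 31/59 = 52.5% → Compound 2
Stage IV: Compound 2 18/61 = 29.5%, Regimen Y 11/57 = 19.3% → Compound 2
Stage I: Compound 2 60/73 = 82.2%, Regimen Y 92/126 = 73.0% → Compound 2
Overall: Compound 2 128/268 = 47.8%, Regimen Y 155/297 = 52.2% → Regimen Y
Neither sweeps: Compound 2 wins 3 of 4 groups, Regimen Y wins 1. Regimen Y wins overall but not every group — no Simpson reversal.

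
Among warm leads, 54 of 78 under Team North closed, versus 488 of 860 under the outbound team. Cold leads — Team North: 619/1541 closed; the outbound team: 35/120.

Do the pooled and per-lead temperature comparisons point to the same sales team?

Warm: Team North 54/78 = 69.2%, the outbound team 488/860 = 56.7% → Team North
Cold: Team North 619/1541 = 40.2%, the outbound team 35/120 = 29.2% → Team North
Overall: Team North 673/1619 = 41.6%, the outbound team 523/980 = 53.4% → the outbound team
Team North wins each lead group but the outbound team wins overall — the comparison reverses. Team North's leads skew toward cold, which has a lower base rate.

No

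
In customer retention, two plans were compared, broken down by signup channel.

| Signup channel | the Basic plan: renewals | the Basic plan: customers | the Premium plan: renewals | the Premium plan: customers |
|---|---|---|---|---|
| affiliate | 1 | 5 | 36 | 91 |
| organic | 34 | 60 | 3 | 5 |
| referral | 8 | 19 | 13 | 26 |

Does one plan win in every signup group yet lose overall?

Yes

Affiliate: the Basic plan 1/5 = 20.0%, the Premium plan 36/91 = 39.6% → the Premium plan
Organic: the Basic plan 34/60 = 56.7%, the Premium plan 3/5 = 60.0% → the Premium plan
Referral: the Basic plan 8/19 = 42.1%, the Premium plan 13/26 = 50.0% → the Premium plan
Overall: the Basic plan 43/84 = 51.2%, the Premium plan 52/122 = 42.6% → the Basic plan
The Premium plan wins each signup group but the Basic plan wins overall — the comparison reverses. The Premium plan's customers skew toward affiliate, which has a lower base rate.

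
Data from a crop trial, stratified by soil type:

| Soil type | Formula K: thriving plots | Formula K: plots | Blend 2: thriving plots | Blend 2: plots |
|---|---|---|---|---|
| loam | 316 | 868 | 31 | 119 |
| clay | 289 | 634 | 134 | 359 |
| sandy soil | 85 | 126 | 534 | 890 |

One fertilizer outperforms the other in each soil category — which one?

Formula K

Loam: Formula K 316/868 = 36.4%, Blend 2 31/119 = 26.1% → Formula K
Clay: Formula K 289/634 = 45.6%, Blend 2 134/359 = 37.3% → Formula K
Sandy soil: Formula K 85/126 = 67.5%, Blend 2 534/890 = 60.0% → Formula K
Formula K has the higher rate in all 3 groups.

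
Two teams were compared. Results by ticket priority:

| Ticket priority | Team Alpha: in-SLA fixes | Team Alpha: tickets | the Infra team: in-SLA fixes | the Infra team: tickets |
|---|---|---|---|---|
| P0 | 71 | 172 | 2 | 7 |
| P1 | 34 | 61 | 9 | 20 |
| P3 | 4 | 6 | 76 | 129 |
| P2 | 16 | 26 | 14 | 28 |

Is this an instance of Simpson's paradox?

Yes

P0: Team Alpha 71/172 = 41.3%, the Infra team 2/7 = 28.6% → Team Alpha
P1: Team Alpha 34/61 = 55.7%, the Infra team 9/20 = 45.0% → Team Alpha
P3: Team Alpha 4/6 = 66.7%, the Infra team 76/129 = 58.9% → Team Alpha
P2: Team Alpha 16/26 = 61.5%, the Infra team 14/28 = 50.0% → Team Alpha
Overall: Team Alpha 125/265 = 47.2%, the Infra team 101/184 = 54.9% → the Infra team
Team Alpha wins each ticket group but the Infra team wins overall — the comparison reverses. Team Alpha's tickets skew toward P0, which has a lower base rate.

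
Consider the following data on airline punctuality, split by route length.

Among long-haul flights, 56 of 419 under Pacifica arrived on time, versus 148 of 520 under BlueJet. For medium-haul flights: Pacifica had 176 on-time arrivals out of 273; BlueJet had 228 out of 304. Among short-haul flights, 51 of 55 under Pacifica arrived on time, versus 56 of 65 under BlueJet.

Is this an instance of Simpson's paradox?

Long-haul: Pacifica 56/419 = 13.4%, BlueJet 148/520 = 28.5% → BlueJet
Medium-haul: Pacifica 176/273 = 64.5%, BlueJet 228/304 = 75.0% → BlueJet
Short-haul: Pacifica 51/55 = 92.7%, BlueJet 56/65 = 86.2% → Pacifica
Overall: Pacifica 283/747 = 37.9%, BlueJet 432/889 = 48.6% → BlueJet
Neither sweeps: Pacifica wins 1 of 3 groups, BlueJet wins 2. BlueJet wins overall but not every group — no Simpson reversal.

No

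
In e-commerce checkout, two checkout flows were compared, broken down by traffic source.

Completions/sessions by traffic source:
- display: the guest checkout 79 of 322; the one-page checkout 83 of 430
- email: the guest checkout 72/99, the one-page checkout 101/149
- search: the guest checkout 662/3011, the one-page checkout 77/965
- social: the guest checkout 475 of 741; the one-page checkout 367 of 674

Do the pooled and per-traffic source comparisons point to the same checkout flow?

Yes

Display: the guest checkout 79/322 = 24.5%, the one-page checkout 83/430 = 19.3% → the guest checkout
Email: the guest checkout 72/99 = 72.7%, the one-page checkout 101/149 = 67.8% → the guest checkout
Search: the guest checkout 662/3011 = 22.0%, the one-page checkout 77/965 = 8.0% → the guest checkout
Social: the guest checkout 475/741 = 64.1%, the one-page checkout 367/674 = 54.5% → the guest checkout
Overall: the guest checkout 1288/4173 = 30.9%, the one-page checkout 628/2218 = 28.3% → the guest checkout
The guest checkout wins overall and in every traffic group — no reversal.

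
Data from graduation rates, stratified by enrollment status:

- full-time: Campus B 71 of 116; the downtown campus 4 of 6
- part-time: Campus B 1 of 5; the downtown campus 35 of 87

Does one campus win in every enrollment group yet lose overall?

Yes

Full-time: Campus B 71/116 = 61.2%, the downtown campus 4/6 = 66.7% → the downtown campus
Part-time: Campus B 1/5 = 20.0%, the downtown campus 35/87 = 40.2% → the downtown campus
Overall: Campus B 72/121 = 59.5%, the downtown campus 39/93 = 41.9% → Campus B
The downtown campus wins each enrollment group but Campus B wins overall — the comparison reverses. The downtown campus's students skew toward part-time, which has a lower base rate.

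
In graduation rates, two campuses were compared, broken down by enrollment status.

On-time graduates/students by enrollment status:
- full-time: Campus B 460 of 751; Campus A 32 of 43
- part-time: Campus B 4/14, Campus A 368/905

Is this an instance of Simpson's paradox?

Yes

Full-time: Campus B 460/751 = 61.3%, Campus A 32/43 = 74.4% → Campus A
Part-time: Campus B 4/14 = 28.6%, Campus A 368/905 = 40.7% → Campus A
Overall: Campus B 464/765 = 60.7%, Campus A 400/948 = 42.2% → Campus B
Campus A wins each enrollment group but Campus B wins overall — the comparison reverses. Campus A's students skew toward part-time, which has a lower base rate.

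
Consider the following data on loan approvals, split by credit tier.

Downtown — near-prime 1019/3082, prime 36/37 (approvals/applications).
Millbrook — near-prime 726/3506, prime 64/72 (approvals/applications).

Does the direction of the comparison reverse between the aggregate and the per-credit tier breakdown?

No

Near-prime: Downtown 1019/3082 = 33.1%, Millbrook 726/3506 = 20.7% → Downtown
Prime: Downtown 36/37 = 97.3%, Millbrook 64/72 = 88.9% → Downtown
Overall: Downtown 1055/3119 = 33.8%, Millbrook 790/3578 = 22.1% → Downtown
Downtown wins overall and in every credit group — no reversal.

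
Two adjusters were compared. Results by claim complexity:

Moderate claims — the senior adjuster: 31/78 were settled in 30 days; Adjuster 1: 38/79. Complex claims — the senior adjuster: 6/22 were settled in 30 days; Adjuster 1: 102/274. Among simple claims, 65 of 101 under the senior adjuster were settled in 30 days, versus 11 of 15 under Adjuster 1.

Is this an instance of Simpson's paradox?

Moderate: the senior adjuster 31/78 = 39.7%, Adjuster 1 38/79 = 48.1% → Adjuster 1
Complex: the senior adjuster 6/22 = 27.3%, Adjuster 1 102/274 = 37.2% → Adjuster 1
Simple: the senior adjuster 65/101 = 64.4%, Adjuster 1 11/15 = 73.3% → Adjuster 1
Overall: the senior adjuster 102/201 = 50.7%, Adjuster 1 151/368 = 41.0% → the senior adjuster
Adjuster 1 wins each claim group but the senior adjuster wins overall — the comparison reverses. Adjuster 1's claims skew toward complex, which has a lower base rate.

Yes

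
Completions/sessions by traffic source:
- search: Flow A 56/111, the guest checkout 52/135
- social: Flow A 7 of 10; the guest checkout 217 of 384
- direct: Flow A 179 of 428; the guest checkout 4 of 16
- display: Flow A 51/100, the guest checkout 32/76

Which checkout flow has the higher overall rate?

the guest checkout

Search: Flow A 56/111 = 50.5%, the guest checkout 52/135 = 38.5% → Flow A
Social: Flow A 7/10 = 70.0%, the guest checkout 217/384 = 56.5% → Flow A
Direct: Flow A 179/428 = 41.8%, the guest checkout 4/16 = 25.0% → Flow A
Display: Flow A 51/100 = 51.0%, the guest checkout 32/76 = 42.1% → Flow A
Overall: Flow A 293/649 = 45.1%, the guest checkout 305/611 = 49.9% → the guest checkout
(Flow A wins every traffic group but the guest checkout wins overall — Flow A's sessions skew toward the low-rate direct group.)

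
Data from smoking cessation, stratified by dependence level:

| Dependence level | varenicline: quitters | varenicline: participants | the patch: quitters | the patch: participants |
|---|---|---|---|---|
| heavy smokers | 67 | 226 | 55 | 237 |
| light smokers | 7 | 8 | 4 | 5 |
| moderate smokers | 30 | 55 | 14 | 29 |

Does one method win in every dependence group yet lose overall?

Heavy smokers: varenicline 67/226 = 29.6%, the patch 55/237 = 23.2% → varenicline
Light smokers: varenicline 7/8 = 87.5%, the patch 4/5 = 80.0% → varenicline
Moderate smokers: varenicline 30/55 = 54.5%, the patch 14/29 = 48.3% → varenicline
Overall: varenicline 104/289 = 36.0%, the patch 73/271 = 26.9% → varenicline
Varenicline wins overall and in every dependence group — no reversal.

No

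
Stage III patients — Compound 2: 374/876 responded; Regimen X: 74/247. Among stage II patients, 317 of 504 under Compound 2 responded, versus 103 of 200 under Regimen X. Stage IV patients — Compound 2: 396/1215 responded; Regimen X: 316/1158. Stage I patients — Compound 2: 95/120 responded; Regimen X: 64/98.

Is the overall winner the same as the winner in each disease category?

Yes

Stage III: Compound 2 374/876 = 42.7%, Regimen X 74/247 = 30.0% → Compound 2
Stage II: Compound 2 317/504 = 62.9%, Regimen X 103/200 = 51.5% → Compound 2
Stage IV: Compound 2 396/1215 = 32.6%, Regimen X 316/1158 = 27.3% → Compound 2
Stage I: Compound 2 95/120 = 79.2%, Regimen X 64/98 = 65.3% → Compound 2
Overall: Compound 2 1182/2715 = 43.5%, Regimen X 557/1703 = 32.7% → Compound 2
Compound 2 wins overall and in every disease group — no reversal.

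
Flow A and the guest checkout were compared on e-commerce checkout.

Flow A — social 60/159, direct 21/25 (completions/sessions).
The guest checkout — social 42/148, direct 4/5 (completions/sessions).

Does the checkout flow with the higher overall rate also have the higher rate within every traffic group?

Social: Flow A 60/159 = 37.7%, the guest checkout 42/148 = 28.4% → Flow A
Direct: Flow A 21/25 = 84.0%, the guest checkout 4/5 = 80.0% → Flow A
Overall: Flow A 81/184 = 44.0%, the guest checkout 46/153 = 30.1% → Flow A
Flow A wins overall and in every traffic group — no reversal.

Yes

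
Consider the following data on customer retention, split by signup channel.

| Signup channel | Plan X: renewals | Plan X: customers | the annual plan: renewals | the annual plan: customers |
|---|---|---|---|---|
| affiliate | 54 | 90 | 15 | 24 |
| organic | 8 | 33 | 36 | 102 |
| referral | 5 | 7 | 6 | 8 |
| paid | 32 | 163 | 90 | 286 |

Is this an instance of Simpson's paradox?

Affiliate: Plan X 54/90 = 60.0%, the annual plan 15/24 = 62.5% → the annual plan
Organic: Plan X 8/33 = 24.2%, the annual plan 36/102 = 35.3% → the annual plan
Referral: Plan X 5/7 = 71.4%, the annual plan 6/8 = 75.0% → the annual plan
Paid: Plan X 32/163 = 19.6%, the annual plan 90/286 = 31.5% → the annual plan
Overall: Plan X 99/293 = 33.8%, the annual plan 147/420 = 35.0% → the annual plan
The annual plan wins overall and in every signup group — no reversal.

No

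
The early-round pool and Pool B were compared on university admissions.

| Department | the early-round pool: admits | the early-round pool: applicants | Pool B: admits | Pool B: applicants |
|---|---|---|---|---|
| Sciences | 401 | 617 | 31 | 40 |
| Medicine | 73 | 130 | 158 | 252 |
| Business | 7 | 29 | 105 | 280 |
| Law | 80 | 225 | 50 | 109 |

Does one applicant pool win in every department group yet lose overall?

Yes

Sciences: the early-round pool 401/617 = 65.0%, Pool B 31/40 = 77.5% → Pool B
Medicine: the early-round pool 73/130 = 56.2%, Pool B 158/252 = 62.7% → Pool B
Business: the early-round pool 7/29 = 24.1%, Pool B 105/280 = 37.5% → Pool B
Law: the early-round pool 80/225 = 35.6%, Pool B 50/109 = 45.9% → Pool B
Overall: the early-round pool 561/1001 = 56.0%, Pool B 344/681 = 50.5% → the early-round pool
Pool B wins each department group but the early-round pool wins overall — the comparison reverses. Pool B's applicants skew toward Business, which has a lower base rate.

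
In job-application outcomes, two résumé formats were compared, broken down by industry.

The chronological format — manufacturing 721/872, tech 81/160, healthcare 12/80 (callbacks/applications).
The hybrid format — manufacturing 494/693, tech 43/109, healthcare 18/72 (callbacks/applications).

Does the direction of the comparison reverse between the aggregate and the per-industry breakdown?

No

Manufacturing: the chronological format 721/872 = 82.7%, the hybrid format 494/693 = 71.3% → the chronological format
Tech: the chronological format 81/160 = 50.6%, the hybrid format 43/109 = 39.4% → the chronological format
Healthcare: the chronological format 12/80 = 15.0%, the hybrid format 18/72 = 25.0% → the hybrid format
Overall: the chronological format 814/1112 = 73.2%, the hybrid format 555/874 = 63.5% → the chronological format
Neither sweeps: the chronological format wins 2 of 3 groups, the hybrid format wins 1. The chronological format wins overall but not every group — no Simpson reversal.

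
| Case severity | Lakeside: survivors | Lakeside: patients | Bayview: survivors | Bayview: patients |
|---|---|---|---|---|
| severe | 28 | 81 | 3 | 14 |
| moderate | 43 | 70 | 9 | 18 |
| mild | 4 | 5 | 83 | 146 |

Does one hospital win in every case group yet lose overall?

Yes

Severe: Lakeside 28/81 = 34.6%, Bayview 3/14 = 21.4% → Lakeside
Moderate: Lakeside 43/70 = 61.4%, Bayview 9/18 = 50.0% → Lakeside
Mild: Lakeside 4/5 = 80.0%, Bayview 83/146 = 56.8% → Lakeside
Overall: Lakeside 75/156 = 48.1%, Bayview 95/178 = 53.4% → Bayview
Lakeside wins each case group but Bayview wins overall — the comparison reverses. Lakeside's patients skew toward severe, which has a lower base rate.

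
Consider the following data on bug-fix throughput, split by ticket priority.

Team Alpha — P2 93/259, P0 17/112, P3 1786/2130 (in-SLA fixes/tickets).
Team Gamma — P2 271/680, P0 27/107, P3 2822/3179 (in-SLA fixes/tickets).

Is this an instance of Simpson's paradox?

No

P2: Team Alpha 93/259 = 35.9%, Team Gamma 271/680 = 39.9% → Team Gamma
P0: Team Alpha 17/112 = 15.2%, Team Gamma 27/107 = 25.2% → Team Gamma
P3: Team Alpha 1786/2130 = 83.8%, Team Gamma 2822/3179 = 88.8% → Team Gamma
Overall: Team Alpha 1896/2501 = 75.8%, Team Gamma 3120/3966 = 78.7% → Team Gamma
Team Gamma wins overall and in every ticket group — no reversal.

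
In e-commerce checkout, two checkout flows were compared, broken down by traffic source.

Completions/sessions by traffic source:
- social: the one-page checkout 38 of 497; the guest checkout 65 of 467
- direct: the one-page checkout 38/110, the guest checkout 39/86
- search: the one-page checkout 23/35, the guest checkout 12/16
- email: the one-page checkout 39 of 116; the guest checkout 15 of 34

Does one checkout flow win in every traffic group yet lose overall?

Social: the one-page checkout 38/497 = 7.6%, the guest checkout 65/467 = 13.9% → the guest checkout
Direct: the one-page checkout 38/110 = 34.5%, the guest checkout 39/86 = 45.3% → the guest checkout
Search: the one-page checkout 23/35 = 65.7%, the guest checkout 12/16 = 75.0% → the guest checkout
Email: the one-page checkout 39/116 = 33.6%, the guest checkout 15/34 = 44.1% → the guest checkout
Overall: the one-page checkout 138/758 = 18.2%, the guest checkout 131/603 = 21.7% → the guest checkout
The guest checkout wins overall and in every traffic group — no reversal.

No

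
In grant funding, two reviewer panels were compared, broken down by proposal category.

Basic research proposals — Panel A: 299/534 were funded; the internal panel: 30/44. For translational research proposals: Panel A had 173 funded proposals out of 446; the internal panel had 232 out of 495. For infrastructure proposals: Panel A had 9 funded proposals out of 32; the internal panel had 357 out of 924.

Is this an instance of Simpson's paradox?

Basic research: Panel A 299/534 = 56.0%, the internal panel 30/44 = 68.2% → the internal panel
Translational research: Panel A 173/446 = 38.8%, the internal panel 232/495 = 46.9% → the internal panel
Infrastructure: Panel A 9/32 = 28.1%, the internal panel 357/924 = 38.6% → the internal panel
Overall: Panel A 481/1012 = 47.5%, the internal panel 619/1463 = 42.3% → Panel A
The internal panel wins each proposal group but Panel A wins overall — the comparison reverses. The internal panel's proposals skew toward infrastructure, which has a lower base rate.

Yes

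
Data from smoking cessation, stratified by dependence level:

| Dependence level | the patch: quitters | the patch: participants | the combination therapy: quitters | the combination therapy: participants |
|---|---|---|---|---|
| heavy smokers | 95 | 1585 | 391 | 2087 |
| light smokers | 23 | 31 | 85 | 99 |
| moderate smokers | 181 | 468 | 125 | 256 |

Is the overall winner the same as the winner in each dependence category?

Heavy smokers: the patch 95/1585 = 6.0%, the combination therapy 391/2087 = 18.7% → the combination therapy
Light smokers: the patch 23/31 = 74.2%, the combination therapy 85/99 = 85.9% → the combination therapy
Moderate smokers: the patch 181/468 = 38.7%, the combination therapy 125/256 = 48.8% → the combination therapy
Overall: the patch 299/2084 = 14.3%, the combination therapy 601/2442 = 24.6% → the combination therapy
The combination therapy wins overall and in every dependence group — no reversal.

Yes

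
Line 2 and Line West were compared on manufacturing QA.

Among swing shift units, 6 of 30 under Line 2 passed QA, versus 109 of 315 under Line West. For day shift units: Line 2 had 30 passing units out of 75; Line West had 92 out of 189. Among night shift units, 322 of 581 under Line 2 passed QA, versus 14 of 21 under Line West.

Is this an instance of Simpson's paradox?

Yes

Swing shift: Line 2 6/30 = 20.0%, Line West 109/315 = 34.6% → Line West
Day shift: Line 2 30/75 = 40.0%, Line West 92/189 = 48.7% → Line West
Night shift: Line 2 322/581 = 55.4%, Line West 14/21 = 66.7% → Line West
Overall: Line 2 358/686 = 52.2%, Line West 215/525 = 41.0% → Line 2
Line West wins each shift group but Line 2 wins overall — the comparison reverses. Line West's units skew toward swing shift, which has a lower base rate.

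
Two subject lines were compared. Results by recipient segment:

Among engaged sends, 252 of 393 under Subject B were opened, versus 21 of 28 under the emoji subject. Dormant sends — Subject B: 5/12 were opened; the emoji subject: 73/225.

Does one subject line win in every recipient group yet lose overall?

Engaged: Subject B 252/393 = 64.1%, the emoji subject 21/28 = 75.0% → the emoji subject
Dormant: Subject B 5/12 = 41.7%, the emoji subject 73/225 = 32.4% → Subject B
Overall: Subject B 257/405 = 63.5%, the emoji subject 94/253 = 37.2% → Subject B
Neither sweeps: Subject B wins 1 of 2 groups, the emoji subject wins 1. Subject B wins overall but not every group — no Simpson reversal.

No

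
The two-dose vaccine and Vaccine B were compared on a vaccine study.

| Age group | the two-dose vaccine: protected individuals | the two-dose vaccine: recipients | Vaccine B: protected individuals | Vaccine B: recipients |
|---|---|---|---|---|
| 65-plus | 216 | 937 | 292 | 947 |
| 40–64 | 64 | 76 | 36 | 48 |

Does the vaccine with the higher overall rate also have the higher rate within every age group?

No

65-plus: the two-dose vaccine 216/937 = 23.1%, Vaccine B 292/947 = 30.8% → Vaccine B
40–64: the two-dose vaccine 64/76 = 84.2%, Vaccine B 36/48 = 75.0% → the two-dose vaccine
Overall: the two-dose vaccine 280/1013 = 27.6%, Vaccine B 328/995 = 33.0% → Vaccine B
Neither sweeps: the two-dose vaccine wins 1 of 2 groups, Vaccine B wins 1. Vaccine B wins overall but not every group — no Simpson reversal.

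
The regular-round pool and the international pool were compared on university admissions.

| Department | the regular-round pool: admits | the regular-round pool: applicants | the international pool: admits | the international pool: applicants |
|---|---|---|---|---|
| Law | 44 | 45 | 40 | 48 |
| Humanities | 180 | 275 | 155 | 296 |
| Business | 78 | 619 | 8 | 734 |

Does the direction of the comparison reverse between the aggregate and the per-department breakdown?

No

Law: the regular-round pool 44/45 = 97.8%, the international pool 40/48 = 83.3% → the regular-round pool
Humanities: the regular-round pool 180/275 = 65.5%, the international pool 155/296 = 52.4% → the regular-round pool
Business: the regular-round pool 78/619 = 12.6%, the international pool 8/734 = 1.1% → the regular-round pool
Overall: the regular-round pool 302/939 = 32.2%, the international pool 203/1078 = 18.8% → the regular-round pool
The regular-round pool wins overall and in every department group — no reversal.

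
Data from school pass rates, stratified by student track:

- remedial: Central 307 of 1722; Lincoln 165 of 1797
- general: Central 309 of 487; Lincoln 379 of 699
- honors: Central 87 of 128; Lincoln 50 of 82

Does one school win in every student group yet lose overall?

No

Remedial: Central 307/1722 = 17.8%, Lincoln 165/1797 = 9.2% → Central
General: Central 309/487 = 63.4%, Lincoln 379/699 = 54.2% → Central
Honors: Central 87/128 = 68.0%, Lincoln 50/82 = 61.0% → Central
Overall: Central 703/2337 = 30.1%, Lincoln 594/2578 = 23.0% → Central
Central wins overall and in every student group — no reversal.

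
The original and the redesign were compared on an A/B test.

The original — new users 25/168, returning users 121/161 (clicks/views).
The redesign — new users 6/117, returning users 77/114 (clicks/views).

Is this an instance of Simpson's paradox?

New users: the original 25/168 = 14.9%, the redesign 6/117 = 5.1% → the original
Returning users: the original 121/161 = 75.2%, the redesign 77/114 = 67.5% → the original
Overall: the original 146/329 = 44.4%, the redesign 83/231 = 35.9% → the original
The original wins overall and in every user group — no reversal.

No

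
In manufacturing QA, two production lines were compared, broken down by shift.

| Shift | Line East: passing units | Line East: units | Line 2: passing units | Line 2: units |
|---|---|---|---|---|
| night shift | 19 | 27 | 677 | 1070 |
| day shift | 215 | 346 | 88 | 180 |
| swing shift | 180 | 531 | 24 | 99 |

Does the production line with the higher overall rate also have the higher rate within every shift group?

No

Night shift: Line East 19/27 = 70.4%, Line 2 677/1070 = 63.3% → Line East
Day shift: Line East 215/346 = 62.1%, Line 2 88/180 = 48.9% → Line East
Swing shift: Line East 180/531 = 33.9%, Line 2 24/99 = 24.2% → Line East
Overall: Line East 414/904 = 45.8%, Line 2 789/1349 = 58.5% → Line 2
Line East wins each shift group but Line 2 wins overall — the comparison reverses. Line East's units skew toward swing shift, which has a lower base rate.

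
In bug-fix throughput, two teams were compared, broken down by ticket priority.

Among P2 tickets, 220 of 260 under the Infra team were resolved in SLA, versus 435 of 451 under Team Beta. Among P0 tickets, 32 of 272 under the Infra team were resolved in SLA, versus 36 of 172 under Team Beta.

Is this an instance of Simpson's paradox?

No

P2: the Infra team 220/260 = 84.6%, Team Beta 435/451 = 96.5% → Team Beta
P0: the Infra team 32/272 = 11.8%, Team Beta 36/172 = 20.9% → Team Beta
Overall: the Infra team 252/532 = 47.4%, Team Beta 471/623 = 75.6% → Team Beta
Team Beta wins overall and in every ticket group — no reversal.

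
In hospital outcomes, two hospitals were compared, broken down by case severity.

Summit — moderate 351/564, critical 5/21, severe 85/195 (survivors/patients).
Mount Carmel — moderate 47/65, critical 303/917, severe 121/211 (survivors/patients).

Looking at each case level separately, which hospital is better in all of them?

Moderate: Summit 351/564 = 62.2%, Mount Carmel 47/65 = 72.3% → Mount Carmel
Critical: Summit 5/21 = 23.8%, Mount Carmel 303/917 = 33.0% → Mount Carmel
Severe: Summit 85/195 = 43.6%, Mount Carmel 121/211 = 57.3% → Mount Carmel
Mount Carmel has the higher rate in all 3 groups.

Mount Carmel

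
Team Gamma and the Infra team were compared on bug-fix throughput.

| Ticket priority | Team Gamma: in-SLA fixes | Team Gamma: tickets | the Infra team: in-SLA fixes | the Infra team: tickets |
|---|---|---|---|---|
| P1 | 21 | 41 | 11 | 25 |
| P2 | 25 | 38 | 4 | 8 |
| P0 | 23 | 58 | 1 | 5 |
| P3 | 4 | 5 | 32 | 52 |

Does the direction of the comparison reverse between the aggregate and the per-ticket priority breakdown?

P1: Team Gamma 21/41 = 51.2%, the Infra team 11/25 = 44.0% → Team Gamma
P2: Team Gamma 25/38 = 65.8%, the Infra team 4/8 = 50.0% → Team Gamma
P0: Team Gamma 23/58 = 39.7%, the Infra team 1/5 = 20.0% → Team Gamma
P3: Team Gamma 4/5 = 80.0%, the Infra team 32/52 = 61.5% → Team Gamma
Overall: Team Gamma 73/142 = 51.4%, the Infra team 48/90 = 53.3% → the Infra team
Team Gamma wins each ticket group but the Infra team wins overall — the comparison reverses. Team Gamma's tickets skew toward P0, which has a lower base rate.

Yes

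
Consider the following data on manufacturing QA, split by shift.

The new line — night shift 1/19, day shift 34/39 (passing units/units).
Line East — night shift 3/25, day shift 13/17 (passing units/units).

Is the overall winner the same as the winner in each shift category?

Night shift: the new line 1/19 = 5.3%, Line East 3/25 = 12.0% → Line East
Day shift: the new line 34/39 = 87.2%, Line East 13/17 = 76.5% → the new line
Overall: the new line 35/58 = 60.3%, Line East 16/42 = 38.1% → the new line
Neither sweeps: the new line wins 1 of 2 groups, Line East wins 1. The new line wins overall but not every group — no Simpson reversal.

No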